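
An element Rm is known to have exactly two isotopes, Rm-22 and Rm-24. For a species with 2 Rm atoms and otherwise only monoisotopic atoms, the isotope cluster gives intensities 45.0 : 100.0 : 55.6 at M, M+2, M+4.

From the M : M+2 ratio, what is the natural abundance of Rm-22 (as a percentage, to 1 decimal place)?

47.4%

If p is the fraction of Rm that is Rm-22, then I(M+2)/I(M) = [C(2,1)·p^1·(1−p)] / p^2 = 2·(1−p)/p = 100.0/45.0 = 2.2222
(1−p)/p = 2.2222/2 = 1.1111  ⇒  p = 1/(1 + 1.1111) = 0.4737
Rm-22: 47.4%, Rm-24: 52.6%.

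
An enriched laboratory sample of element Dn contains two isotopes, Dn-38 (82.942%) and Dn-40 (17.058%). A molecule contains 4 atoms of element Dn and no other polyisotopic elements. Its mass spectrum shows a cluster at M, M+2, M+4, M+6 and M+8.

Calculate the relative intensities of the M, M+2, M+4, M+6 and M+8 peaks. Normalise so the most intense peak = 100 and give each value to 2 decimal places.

The 4 Dn atoms are independent, so intensities follow the terms of (0.82942 + 0.17058)^4.
P(M) = 0.82942^4 = 0.473258
P(M+2) = 4 × 0.82942^3 × 0.17058^1 = 0.389324
P(M+4) = 6 × 0.82942^2 × 0.17058^2 = 0.120104
P(M+6) = 4 × 0.82942^1 × 0.17058^3 = 0.016467
P(M+8) = 0.17058^4 = 0.000847
The M peak is largest (0.473258); scaling to 100 gives 100.00 : 82.26 : 25.38 : 3.48 : 0.18.

100.00 : 82.26 : 25.38 : 3.48 : 0.18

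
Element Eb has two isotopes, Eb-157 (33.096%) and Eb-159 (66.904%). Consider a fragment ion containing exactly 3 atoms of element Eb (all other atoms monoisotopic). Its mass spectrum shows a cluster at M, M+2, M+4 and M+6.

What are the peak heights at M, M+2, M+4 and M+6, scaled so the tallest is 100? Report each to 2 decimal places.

Each Eb atom is independently Eb-157 (p = 0.33096) or Eb-159 (q = 0.66904); the cluster is the binomial expansion (p + q)^3.
P(M) = 0.33096^3 = 0.036252
P(M+2) = 3 × 0.33096^2 × 0.66904^1 = 0.219849
P(M+4) = 3 × 0.33096^1 × 0.66904^2 = 0.444428
P(M+6) = 0.66904^3 = 0.299472
The M+4 peak is largest (0.444428); scaling to 100 gives 8.16 : 49.47 : 100.00 : 67.38.

8.16 : 49.47 : 100.00 : 67.38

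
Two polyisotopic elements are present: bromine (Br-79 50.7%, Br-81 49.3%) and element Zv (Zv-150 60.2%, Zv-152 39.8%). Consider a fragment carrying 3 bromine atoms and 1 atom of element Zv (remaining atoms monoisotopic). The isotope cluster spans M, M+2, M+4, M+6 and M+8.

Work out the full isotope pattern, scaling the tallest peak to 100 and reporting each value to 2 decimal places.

20.99 : 75.09 : 100.00 : 58.65 : 12.76

Bromine pattern (n=3): 0.13032384 : 0.38017547 : 0.36967753 : 0.11982316
Element Zv pattern (n=1): 0.6020 : 0.3980
Convolve the two distributions (both contribute in 2-u steps):
  M: 0.13032384×0.6020 = 0.078455
  M+2: 0.13032384×0.3980 + 0.38017547×0.6020 = 0.280735
  M+4: 0.38017547×0.3980 + 0.36967753×0.6020 = 0.373856
  M+6: 0.36967753×0.3980 + 0.11982316×0.6020 = 0.219265
  M+8: 0.11982316×0.3980 = 0.047690
Scale to base peak (0.373856) = 100: 20.99 : 75.09 : 100.00 : 58.65 : 12.76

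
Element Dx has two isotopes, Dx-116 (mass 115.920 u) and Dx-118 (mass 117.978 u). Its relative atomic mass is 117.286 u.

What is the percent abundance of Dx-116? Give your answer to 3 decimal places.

Let x be the fractional abundance of Dx-116; then Dx-118 has abundance 1 − x.
115.920·x + 117.978·(1 − x) = 117.286
(115.920 − 117.978)·x = 117.286 − 117.978
x = -0.692 / -2.058 = 0.33625 → 33.625% Dx-116, 66.375% Dx-118.

33.625%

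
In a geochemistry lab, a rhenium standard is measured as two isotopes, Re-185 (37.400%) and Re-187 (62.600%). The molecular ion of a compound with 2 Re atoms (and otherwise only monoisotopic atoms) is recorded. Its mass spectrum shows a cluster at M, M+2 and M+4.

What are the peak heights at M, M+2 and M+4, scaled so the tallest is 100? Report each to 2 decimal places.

The 2 Re atoms are independent, so intensities follow the terms of (0.37400 + 0.62600)^2.
P(M) = 0.37400^2 = 0.139876
P(M+2) = 2 × 0.37400^1 × 0.62600^1 = 0.468248
P(M+4) = 0.62600^2 = 0.391876
The M+2 peak is largest (0.468248); scaling to 100 gives 29.87 : 100.00 : 83.69.

29.87 : 100.00 : 83.69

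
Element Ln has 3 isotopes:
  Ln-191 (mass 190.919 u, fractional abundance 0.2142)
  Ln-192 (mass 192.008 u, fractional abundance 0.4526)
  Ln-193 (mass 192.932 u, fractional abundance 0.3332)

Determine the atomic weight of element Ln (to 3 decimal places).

The abundance-weighted mean is 0.2142 × 190.919 + 0.4526 × 192.008 + 0.3332 × 192.932
= 40.8948 + 86.9028 + 64.2849 = 192.0825 u

192.083 u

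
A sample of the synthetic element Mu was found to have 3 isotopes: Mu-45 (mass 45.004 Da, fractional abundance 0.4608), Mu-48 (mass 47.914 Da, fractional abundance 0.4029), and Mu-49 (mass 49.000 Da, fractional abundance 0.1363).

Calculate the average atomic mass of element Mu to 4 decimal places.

46.7211 Da

Average mass = Σ (abundance × isotope mass) = 0.4608 × 45.004 + 0.4029 × 47.914 + 0.1363 × 49.000
= 20.73784 + 19.30455 + 6.67870 = 46.72109 Da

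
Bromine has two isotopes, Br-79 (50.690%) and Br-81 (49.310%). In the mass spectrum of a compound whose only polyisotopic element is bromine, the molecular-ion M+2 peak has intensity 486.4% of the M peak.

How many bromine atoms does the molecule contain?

5

The M+2/M ratio from n Br atoms is n · q/p = n · 0.49310/0.50690.
n = 4.864 × 0.50690/0.49310 = 5.00 ≈ 5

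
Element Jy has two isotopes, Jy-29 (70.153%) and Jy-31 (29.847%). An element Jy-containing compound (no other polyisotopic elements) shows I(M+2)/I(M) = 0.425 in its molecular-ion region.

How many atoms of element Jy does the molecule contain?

1

With n Jy atoms, P(M+2)/P(M) = C(n,1)·p^(n−1)q / p^n = n·q/p = n · 0.29847/0.70153.
n = 0.425 × 0.70153/0.29847 = 1.00 ≈ 1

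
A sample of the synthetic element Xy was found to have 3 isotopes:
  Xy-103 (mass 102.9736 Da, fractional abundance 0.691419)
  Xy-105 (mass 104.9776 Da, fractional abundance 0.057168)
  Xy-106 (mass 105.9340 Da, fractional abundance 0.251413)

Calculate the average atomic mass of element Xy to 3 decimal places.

Ar = Σ fᵢ·mᵢ = 0.691419 × 102.9736 + 0.057168 × 104.9776 + 0.251413 × 105.9340
= 71.19790 + 6.00136 + 26.63318 = 103.83244 Da

103.832 Da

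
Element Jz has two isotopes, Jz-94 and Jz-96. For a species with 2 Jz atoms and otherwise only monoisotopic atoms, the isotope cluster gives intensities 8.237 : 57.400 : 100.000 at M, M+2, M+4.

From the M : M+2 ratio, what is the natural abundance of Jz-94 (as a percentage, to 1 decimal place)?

If p is the fraction of Jz that is Jz-94, then I(M+2)/I(M) = [C(2,1)·p^1·(1−p)] / p^2 = 2·(1−p)/p = 57.400/8.237 = 6.9686
(1−p)/p = 6.9686/2 = 3.4843  ⇒  p = 1/(1 + 3.4843) = 0.2230
Jz-94: 22.3%, Jz-96: 77.7%.

22.3%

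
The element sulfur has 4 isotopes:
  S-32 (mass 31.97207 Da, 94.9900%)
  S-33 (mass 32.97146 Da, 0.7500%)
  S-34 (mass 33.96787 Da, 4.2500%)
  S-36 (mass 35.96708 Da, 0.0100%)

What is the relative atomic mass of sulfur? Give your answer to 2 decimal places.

32.06 Da

Ar = Σ fᵢ·mᵢ = 0.949900 × 31.97207 + 0.007500 × 32.97146 + 0.042500 × 33.96787 + 0.000100 × 35.96708
= 30.370269 + 0.247286 + 1.443634 + 0.003597 = 32.064786 Da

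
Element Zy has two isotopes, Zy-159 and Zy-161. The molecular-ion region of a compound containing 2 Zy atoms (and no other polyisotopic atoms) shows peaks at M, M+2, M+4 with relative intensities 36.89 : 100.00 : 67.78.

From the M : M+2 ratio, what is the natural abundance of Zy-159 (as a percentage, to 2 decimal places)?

If p is the fraction of Zy that is Zy-159, then I(M+2)/I(M) = [C(2,1)·p^1·(1−p)] / p^2 = 2·(1−p)/p = 100.00/36.89 = 2.7108
(1−p)/p = 2.7108/2 = 1.3554  ⇒  p = 1/(1 + 1.3554) = 0.4246
Zy-159: 42.46%, Zy-161: 57.54%.

42.46%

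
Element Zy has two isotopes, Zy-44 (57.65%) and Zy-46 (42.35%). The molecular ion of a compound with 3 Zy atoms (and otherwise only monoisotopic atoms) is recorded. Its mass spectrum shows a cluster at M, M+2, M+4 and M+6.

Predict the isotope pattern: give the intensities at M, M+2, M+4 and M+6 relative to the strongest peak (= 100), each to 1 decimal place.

45.4 : 100.0 : 73.5 : 18.0

The 3 Zy atoms are independent, so intensities follow the terms of (0.5765 + 0.4235)^3.
P(M) = 0.5765^3 = 0.191601
P(M+2) = 3 × 0.5765^2 × 0.4235^1 = 0.422254
P(M+4) = 3 × 0.5765^1 × 0.4235^2 = 0.310190
P(M+6) = 0.4235^3 = 0.075956
The M+2 peak is largest (0.422254); scaling to 100 gives 45.4 : 100.0 : 73.5 : 18.0.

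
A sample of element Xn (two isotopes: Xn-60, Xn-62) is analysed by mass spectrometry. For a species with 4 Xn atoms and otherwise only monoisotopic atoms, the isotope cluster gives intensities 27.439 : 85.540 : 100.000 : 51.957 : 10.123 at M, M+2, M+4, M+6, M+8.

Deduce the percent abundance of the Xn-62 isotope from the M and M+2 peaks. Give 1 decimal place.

43.8%

Let p = fractional abundance of Xn-60. I(M+2)/I(M) = [C(4,1)·p^3·(1−p)] / p^4 = 4·(1−p)/p = 85.540/27.439 = 3.1175
(1−p)/p = 3.1175/4 = 0.7794  ⇒  p = 1/(1 + 0.7794) = 0.5620
Xn-60: 56.2%, Xn-62: 43.8%.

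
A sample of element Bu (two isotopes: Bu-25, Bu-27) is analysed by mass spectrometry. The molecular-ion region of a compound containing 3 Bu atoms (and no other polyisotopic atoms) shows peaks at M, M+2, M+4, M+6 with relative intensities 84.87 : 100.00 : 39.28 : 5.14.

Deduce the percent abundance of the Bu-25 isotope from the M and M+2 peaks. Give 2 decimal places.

71.80%

Write p for the Bu-25 fraction. I(M+2)/I(M) = [C(3,1)·p^2·(1−p)] / p^3 = 3·(1−p)/p = 100.00/84.87 = 1.1783
(1−p)/p = 1.1783/3 = 0.3928  ⇒  p = 1/(1 + 0.3928) = 0.7180
Bu-25: 71.80%, Bu-27: 28.20%.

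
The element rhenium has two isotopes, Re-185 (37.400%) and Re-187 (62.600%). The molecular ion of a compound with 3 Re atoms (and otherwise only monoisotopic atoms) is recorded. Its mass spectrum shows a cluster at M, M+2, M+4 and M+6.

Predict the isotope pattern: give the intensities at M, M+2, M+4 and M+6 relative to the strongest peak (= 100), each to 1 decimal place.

11.9 : 59.7 : 100.0 : 55.8

The 3 Re atoms are independent, so intensities follow the terms of (0.37400 + 0.62600)^3.
P(M) = 0.37400^3 = 0.052314
P(M+2) = 3 × 0.37400^2 × 0.62600^1 = 0.262687
P(M+4) = 3 × 0.37400^1 × 0.62600^2 = 0.439685
P(M+6) = 0.62600^3 = 0.245314
The M+4 peak is largest (0.439685); scaling to 100 gives 11.9 : 59.7 : 100.0 : 55.8.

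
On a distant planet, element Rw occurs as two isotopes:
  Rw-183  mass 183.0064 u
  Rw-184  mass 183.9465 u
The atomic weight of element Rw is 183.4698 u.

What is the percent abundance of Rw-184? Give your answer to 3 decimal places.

With x = fraction of Rw-183 (so Rw-184 is 1 − x):
183.0064·x + 183.9465·(1 − x) = 183.4698
(183.0064 − 183.9465)·x = 183.4698 − 183.9465
x = -0.4767 / -0.9401 = 0.50707 → 50.707% Rw-183, 49.293% Rw-184.

49.293%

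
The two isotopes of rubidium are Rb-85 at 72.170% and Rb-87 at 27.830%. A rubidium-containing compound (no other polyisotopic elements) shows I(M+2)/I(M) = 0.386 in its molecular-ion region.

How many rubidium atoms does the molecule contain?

With n Rb atoms, P(M+2)/P(M) = C(n,1)·p^(n−1)q / p^n = n·q/p = n · 0.27830/0.72170.
n = 0.386 × 0.72170/0.27830 = 1.00 ≈ 1

1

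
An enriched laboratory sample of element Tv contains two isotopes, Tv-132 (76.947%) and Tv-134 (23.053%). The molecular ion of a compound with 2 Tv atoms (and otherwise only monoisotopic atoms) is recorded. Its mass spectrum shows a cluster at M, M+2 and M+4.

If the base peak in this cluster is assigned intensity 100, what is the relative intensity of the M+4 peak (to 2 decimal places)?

8.98

(0.76947 + 0.23053)^2 gives M 0.5921, M+2 0.3548, M+4 0.0531; the largest is M.
P(M) = C(2,0) × 0.76947^2 × 0.23053^0 = 1 × 0.59208408 × 1.0000 = 0.592084 (base)
P(M+4) = C(2,2) × 0.76947^0 × 0.23053^2 = 1 × 1.0000 × 0.05314408 = 0.053144
Relative intensity = 0.053144 / 0.592084 × 100 = 8.98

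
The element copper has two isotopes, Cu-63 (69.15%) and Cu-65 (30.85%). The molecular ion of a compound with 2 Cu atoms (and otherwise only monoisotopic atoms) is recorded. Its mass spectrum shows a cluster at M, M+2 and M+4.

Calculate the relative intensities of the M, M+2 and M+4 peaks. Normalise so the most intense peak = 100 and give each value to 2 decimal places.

100.00 : 89.23 : 19.90

Expanding (0.6915 + 0.3085)^2:
P(M) = 0.6915^2 = 0.478172
P(M+2) = 2 × 0.6915^1 × 0.3085^1 = 0.426656
P(M+4) = 0.3085^2 = 0.095172
The M peak is largest (0.478172); scaling to 100 gives 100.00 : 89.23 : 19.90.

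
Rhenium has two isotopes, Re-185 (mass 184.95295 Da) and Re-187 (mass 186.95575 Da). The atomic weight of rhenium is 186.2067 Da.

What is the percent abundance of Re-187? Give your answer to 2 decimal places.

With x = fraction of Re-185 (so Re-187 is 1 − x):
184.95295·x + 186.95575·(1 − x) = 186.2067
(184.95295 − 186.95575)·x = 186.2067 − 186.95575
x = -0.74905 / -2.00280 = 0.37400 → 37.40% Re-185, 62.60% Re-187.

62.60%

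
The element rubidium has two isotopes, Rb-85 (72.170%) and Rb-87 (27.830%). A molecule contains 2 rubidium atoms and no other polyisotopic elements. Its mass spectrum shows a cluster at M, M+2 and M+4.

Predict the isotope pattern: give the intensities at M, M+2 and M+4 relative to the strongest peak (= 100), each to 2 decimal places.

Expanding (0.72170 + 0.27830)^2:
P(M) = 0.72170^2 = 0.520851
P(M+2) = 2 × 0.72170^1 × 0.27830^1 = 0.401698
P(M+4) = 0.27830^2 = 0.077451
The M peak is largest (0.520851); scaling to 100 gives 100.00 : 77.12 : 14.87.

100.00 : 77.12 : 14.87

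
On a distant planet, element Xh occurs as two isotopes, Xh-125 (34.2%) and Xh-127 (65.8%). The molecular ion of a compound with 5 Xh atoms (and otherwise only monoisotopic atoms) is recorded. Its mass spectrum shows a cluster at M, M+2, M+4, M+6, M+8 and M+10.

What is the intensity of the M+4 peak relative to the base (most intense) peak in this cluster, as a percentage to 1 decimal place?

Term probabilities: M 0.0047, M+2 0.0450, M+4 0.1732, M+6 0.3332, M+8 0.3206, M+10 0.1233. Base peak = M+6.
P(M+6) = C(5,3) × 0.342^2 × 0.658^3 = 10 × 0.116964 × 0.28489031 = 0.333219 (base)
P(M+4) = C(5,2) × 0.342^3 × 0.658^2 = 10 × 0.04000169 × 0.432964 = 0.173193
Relative intensity = 0.173193 / 0.333219 × 100 = 52.0

52.0%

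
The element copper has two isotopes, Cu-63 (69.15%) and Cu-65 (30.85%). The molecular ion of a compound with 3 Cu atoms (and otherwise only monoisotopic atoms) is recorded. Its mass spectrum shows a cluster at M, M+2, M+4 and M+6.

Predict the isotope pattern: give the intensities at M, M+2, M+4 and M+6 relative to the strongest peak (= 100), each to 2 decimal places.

Expanding (0.6915 + 0.3085)^3:
P(M) = 0.6915^3 = 0.330656
P(M+2) = 3 × 0.6915^2 × 0.3085^1 = 0.442548
P(M+4) = 3 × 0.6915^1 × 0.3085^2 = 0.197435
P(M+6) = 0.3085^3 = 0.029361
The M+2 peak is largest (0.442548); scaling to 100 gives 74.72 : 100.00 : 44.61 : 6.63.

74.72 : 100.00 : 44.61 : 6.63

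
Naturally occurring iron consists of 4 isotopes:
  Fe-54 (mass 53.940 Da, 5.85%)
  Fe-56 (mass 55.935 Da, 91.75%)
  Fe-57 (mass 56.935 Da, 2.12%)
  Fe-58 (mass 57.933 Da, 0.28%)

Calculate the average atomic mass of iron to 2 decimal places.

Weight each isotope mass by its fractional abundance: 0.0585 × 53.940 + 0.9175 × 55.935 + 0.0212 × 56.935 + 0.0028 × 57.933
= 3.1555 + 51.3204 + 1.2070 + 0.1622 = 55.8451 Da

55.85 Da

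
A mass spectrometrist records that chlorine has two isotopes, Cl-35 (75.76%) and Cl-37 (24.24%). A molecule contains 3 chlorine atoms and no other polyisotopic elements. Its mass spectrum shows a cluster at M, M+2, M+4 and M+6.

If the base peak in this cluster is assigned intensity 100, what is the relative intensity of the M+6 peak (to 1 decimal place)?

3.3

Binomial terms of (0.7576 + 0.2424)^3: M 0.4348, M+2 0.4174, M+4 0.1335, M+6 0.0142 → M is the base peak.
P(M) = C(3,0) × 0.7576^3 × 0.2424^0 = 1 × 0.4348304 × 1.0000 = 0.434830 (base)
P(M+6) = C(3,3) × 0.7576^0 × 0.2424^3 = 1 × 1.0000 × 0.01424288 = 0.014243
Relative intensity = 0.014243 / 0.434830 × 100 = 3.3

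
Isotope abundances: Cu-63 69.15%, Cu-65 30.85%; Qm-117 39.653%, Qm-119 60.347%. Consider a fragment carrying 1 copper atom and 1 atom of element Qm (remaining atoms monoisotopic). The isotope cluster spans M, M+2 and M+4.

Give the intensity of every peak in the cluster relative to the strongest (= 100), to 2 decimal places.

Copper pattern (n=1): 0.6915 : 0.3085
Element Qm pattern (n=1): 0.39653 : 0.60347
Convolve the two distributions (both contribute in 2-u steps):
  M: 0.6915×0.39653 = 0.274200
  M+2: 0.6915×0.60347 + 0.3085×0.39653 = 0.539629
  M+4: 0.3085×0.60347 = 0.186170
Scale to base peak (0.539629) = 100: 50.81 : 100.00 : 34.50

50.81 : 100.00 : 34.50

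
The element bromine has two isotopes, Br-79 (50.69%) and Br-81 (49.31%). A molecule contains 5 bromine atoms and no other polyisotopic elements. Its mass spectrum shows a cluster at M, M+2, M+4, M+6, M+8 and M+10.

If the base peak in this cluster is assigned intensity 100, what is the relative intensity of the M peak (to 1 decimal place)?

Term probabilities: M 0.0335, M+2 0.1628, M+4 0.3167, M+6 0.3081, M+8 0.1498, M+10 0.0292. Base peak = M+4.
P(M+4) = C(5,2) × 0.5069^3 × 0.4931^2 = 10 × 0.13024674 × 0.24314761 = 0.316692 (base)
P(M) = C(5,0) × 0.5069^5 × 0.4931^0 = 1 × 0.03346659 × 1.0000 = 0.033467
Relative intensity = 0.033467 / 0.316692 × 100 = 10.6

10.6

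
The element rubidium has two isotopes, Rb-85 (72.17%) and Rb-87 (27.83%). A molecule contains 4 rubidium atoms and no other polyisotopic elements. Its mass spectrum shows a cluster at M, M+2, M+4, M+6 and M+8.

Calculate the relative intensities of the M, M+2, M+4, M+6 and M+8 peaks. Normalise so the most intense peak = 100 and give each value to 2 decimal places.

Expanding (0.7217 + 0.2783)^4:
P(M) = 0.7217^4 = 0.271286
P(M+2) = 4 × 0.7217^3 × 0.2783^1 = 0.418450
P(M+4) = 6 × 0.7217^2 × 0.2783^2 = 0.242042
P(M+6) = 4 × 0.7217^1 × 0.2783^3 = 0.062224
P(M+8) = 0.2783^4 = 0.005999
The M+2 peak is largest (0.418450); scaling to 100 gives 64.83 : 100.00 : 57.84 : 14.87 : 1.43.

64.83 : 100.00 : 57.84 : 14.87 : 1.43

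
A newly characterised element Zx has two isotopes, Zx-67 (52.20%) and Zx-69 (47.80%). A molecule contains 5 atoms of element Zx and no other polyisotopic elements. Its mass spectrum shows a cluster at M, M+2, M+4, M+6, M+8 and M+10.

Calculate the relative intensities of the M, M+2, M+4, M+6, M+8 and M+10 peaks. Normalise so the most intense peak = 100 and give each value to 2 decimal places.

Each Zx atom is independently Zx-67 (p = 0.5220) or Zx-69 (q = 0.4780); the cluster is the binomial expansion (p + q)^5.
P(M) = 0.5220^5 = 0.038757
P(M+2) = 5 × 0.5220^4 × 0.4780^1 = 0.177452
P(M+4) = 10 × 0.5220^3 × 0.4780^2 = 0.324988
P(M+6) = 10 × 0.5220^2 × 0.4780^3 = 0.297594
P(M+8) = 5 × 0.5220^1 × 0.4780^4 = 0.136255
P(M+10) = 0.4780^5 = 0.024954
The M+4 peak is largest (0.324988); scaling to 100 gives 11.93 : 54.60 : 100.00 : 91.57 : 41.93 : 7.68.

11.93 : 54.60 : 100.00 : 91.57 : 41.93 : 7.68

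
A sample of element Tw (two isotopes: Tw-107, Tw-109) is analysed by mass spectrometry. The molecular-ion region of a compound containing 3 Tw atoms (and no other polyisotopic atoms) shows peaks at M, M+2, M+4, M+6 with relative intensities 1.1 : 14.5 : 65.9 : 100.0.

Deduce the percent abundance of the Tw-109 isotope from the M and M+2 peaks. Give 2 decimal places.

If p is the fraction of Tw that is Tw-107, then I(M+2)/I(M) = [C(3,1)·p^2·(1−p)] / p^3 = 3·(1−p)/p = 14.5/1.1 = 13.1818
(1−p)/p = 13.1818/3 = 4.3939  ⇒  p = 1/(1 + 4.3939) = 0.1854
Tw-107: 18.54%, Tw-109: 81.46%.

81.46%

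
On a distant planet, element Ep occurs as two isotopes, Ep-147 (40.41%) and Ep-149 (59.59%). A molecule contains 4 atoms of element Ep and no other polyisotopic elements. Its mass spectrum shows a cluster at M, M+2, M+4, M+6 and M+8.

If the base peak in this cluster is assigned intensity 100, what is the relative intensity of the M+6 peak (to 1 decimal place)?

98.3

Binomial terms of (0.4041 + 0.5959)^4: M 0.0267, M+2 0.1573, M+4 0.3479, M+6 0.3420, M+8 0.1261 → M+4 is the base peak.
P(M+4) = C(4,2) × 0.4041^2 × 0.5959^2 = 6 × 0.16329681 × 0.35509681 = 0.347917 (base)
P(M+6) = C(4,3) × 0.4041^1 × 0.5959^3 = 4 × 0.4041 × 0.21160219 = 0.342034
Relative intensity = 0.342034 / 0.347917 × 100 = 98.3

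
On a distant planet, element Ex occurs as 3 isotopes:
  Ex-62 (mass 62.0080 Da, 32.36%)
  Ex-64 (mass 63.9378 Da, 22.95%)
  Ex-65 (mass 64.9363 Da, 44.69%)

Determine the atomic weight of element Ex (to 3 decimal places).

63.760 Da

Average mass = Σ (abundance × isotope mass) = 0.3236 × 62.0080 + 0.2295 × 63.9378 + 0.4469 × 64.9363
= 20.06579 + 14.67373 + 29.02003 = 63.75955 Da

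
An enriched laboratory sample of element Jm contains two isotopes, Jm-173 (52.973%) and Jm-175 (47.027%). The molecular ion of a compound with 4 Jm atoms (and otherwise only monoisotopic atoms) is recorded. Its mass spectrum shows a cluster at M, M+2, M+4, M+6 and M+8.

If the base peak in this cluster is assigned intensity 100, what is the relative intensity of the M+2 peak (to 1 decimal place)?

75.1

(0.52973 + 0.47027)^4 gives M 0.0787, M+2 0.2796, M+4 0.3724, M+6 0.2204, M+8 0.0489; the largest is M+4.
P(M+4) = C(4,2) × 0.52973^2 × 0.47027^2 = 6 × 0.28061387 × 0.22115387 = 0.372353 (base)
P(M+2) = C(4,1) × 0.52973^3 × 0.47027^1 = 4 × 0.14864959 × 0.47027 = 0.279622
Relative intensity = 0.279622 / 0.372353 × 100 = 75.1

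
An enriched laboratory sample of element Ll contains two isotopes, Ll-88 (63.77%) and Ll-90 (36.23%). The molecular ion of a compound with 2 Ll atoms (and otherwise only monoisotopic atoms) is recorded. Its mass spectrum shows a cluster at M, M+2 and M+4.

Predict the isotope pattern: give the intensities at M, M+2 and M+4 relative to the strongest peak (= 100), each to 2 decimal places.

88.01 : 100.00 : 28.41

Each Ll atom is independently Ll-88 (p = 0.6377) or Ll-90 (q = 0.3623); the cluster is the binomial expansion (p + q)^2.
P(M) = 0.6377^2 = 0.406661
P(M+2) = 2 × 0.6377^1 × 0.3623^1 = 0.462077
P(M+4) = 0.3623^2 = 0.131261
The M+2 peak is largest (0.462077); scaling to 100 gives 88.01 : 100.00 : 28.41.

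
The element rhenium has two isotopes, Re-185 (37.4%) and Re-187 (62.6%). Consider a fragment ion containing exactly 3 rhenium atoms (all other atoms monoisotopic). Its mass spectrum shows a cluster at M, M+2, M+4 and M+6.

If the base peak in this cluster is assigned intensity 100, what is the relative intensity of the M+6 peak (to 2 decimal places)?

Binomial terms of (0.374 + 0.626)^3: M 0.0523, M+2 0.2627, M+4 0.4397, M+6 0.2453 → M+4 is the base peak.
P(M+4) = C(3,2) × 0.374^1 × 0.626^2 = 3 × 0.3740 × 0.391876 = 0.439685 (base)
P(M+6) = C(3,3) × 0.374^0 × 0.626^3 = 1 × 1.0000 × 0.24531438 = 0.245314
Relative intensity = 0.245314 / 0.439685 × 100 = 55.79

55.79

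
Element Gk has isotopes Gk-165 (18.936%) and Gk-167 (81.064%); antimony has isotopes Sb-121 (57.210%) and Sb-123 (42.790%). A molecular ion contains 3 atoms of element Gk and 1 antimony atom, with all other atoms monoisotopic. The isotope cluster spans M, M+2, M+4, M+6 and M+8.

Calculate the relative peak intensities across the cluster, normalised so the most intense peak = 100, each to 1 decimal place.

0.8 : 11.4 : 54.0 : 100.0 : 49.1

Element Gk pattern (n=3): 0.00678992 : 0.08720187 : 0.37330651 : 0.53270171
Antimony pattern (n=1): 0.5721 : 0.4279
Convolve the two distributions (both contribute in 2-u steps):
  M: 0.00678992×0.5721 = 0.003885
  M+2: 0.00678992×0.4279 + 0.08720187×0.5721 = 0.052794
  M+4: 0.08720187×0.4279 + 0.37330651×0.5721 = 0.250882
  M+6: 0.37330651×0.4279 + 0.53270171×0.5721 = 0.464497
  M+8: 0.53270171×0.4279 = 0.227943
Scale to base peak (0.464497) = 100: 0.8 : 11.4 : 54.0 : 100.0 : 49.1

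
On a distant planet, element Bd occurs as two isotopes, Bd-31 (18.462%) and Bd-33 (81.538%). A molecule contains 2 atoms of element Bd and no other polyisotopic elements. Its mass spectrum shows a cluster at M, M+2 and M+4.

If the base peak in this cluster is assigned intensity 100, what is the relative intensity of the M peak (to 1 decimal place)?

Term probabilities: M 0.0341, M+2 0.3011, M+4 0.6648. Base peak = M+4.
P(M+4) = C(2,2) × 0.18462^0 × 0.81538^2 = 1 × 1.0000 × 0.66484454 = 0.664845 (base)
P(M) = C(2,0) × 0.18462^2 × 0.81538^0 = 1 × 0.03408454 × 1.0000 = 0.034085
Relative intensity = 0.034085 / 0.664845 × 100 = 5.1

5.1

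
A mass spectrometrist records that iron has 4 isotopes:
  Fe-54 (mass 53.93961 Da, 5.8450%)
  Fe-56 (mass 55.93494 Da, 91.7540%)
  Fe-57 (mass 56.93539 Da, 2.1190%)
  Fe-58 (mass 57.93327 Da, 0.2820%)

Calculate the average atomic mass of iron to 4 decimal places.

Average mass = Σ (abundance × isotope mass) = 0.058450 × 53.93961 + 0.917540 × 55.93494 + 0.021190 × 56.93539 + 0.002820 × 57.93327
= 3.152770 + 51.322545 + 1.206461 + 0.163372 = 55.845148 Da

55.8451 Da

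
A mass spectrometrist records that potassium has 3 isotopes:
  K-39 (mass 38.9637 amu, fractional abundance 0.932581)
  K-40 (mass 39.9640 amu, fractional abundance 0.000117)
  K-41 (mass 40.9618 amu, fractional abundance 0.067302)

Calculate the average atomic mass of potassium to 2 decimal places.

39.10 amu

Weight each isotope mass by its fractional abundance: 0.932581 × 38.9637 + 0.000117 × 39.9640 + 0.067302 × 40.9618
= 36.33681 + 0.00468 + 2.75681 = 39.09830 amu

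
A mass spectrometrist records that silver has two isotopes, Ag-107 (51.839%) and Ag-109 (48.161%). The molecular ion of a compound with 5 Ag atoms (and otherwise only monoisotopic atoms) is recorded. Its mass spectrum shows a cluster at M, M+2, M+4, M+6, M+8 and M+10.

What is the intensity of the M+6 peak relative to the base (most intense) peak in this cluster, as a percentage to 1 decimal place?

92.9%

(0.51839 + 0.48161)^5 gives M 0.0374, M+2 0.1739, M+4 0.3231, M+6 0.3002, M+8 0.1394, M+10 0.0259; the largest is M+4.
P(M+4) = C(5,2) × 0.51839^3 × 0.48161^2 = 10 × 0.13930601 × 0.23194819 = 0.323118 (base)
P(M+6) = C(5,3) × 0.51839^2 × 0.48161^3 = 10 × 0.26872819 × 0.11170857 = 0.300192
Relative intensity = 0.300192 / 0.323118 × 100 = 92.9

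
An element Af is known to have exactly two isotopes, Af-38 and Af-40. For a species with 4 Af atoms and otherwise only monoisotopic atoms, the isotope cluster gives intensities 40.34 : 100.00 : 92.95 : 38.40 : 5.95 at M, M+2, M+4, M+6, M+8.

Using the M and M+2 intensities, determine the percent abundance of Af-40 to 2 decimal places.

38.26%

Write p for the Af-38 fraction. I(M+2)/I(M) = [C(4,1)·p^3·(1−p)] / p^4 = 4·(1−p)/p = 100.00/40.34 = 2.4789
(1−p)/p = 2.4789/4 = 0.6197  ⇒  p = 1/(1 + 0.6197) = 0.6174
Af-38: 61.74%, Af-40: 38.26%.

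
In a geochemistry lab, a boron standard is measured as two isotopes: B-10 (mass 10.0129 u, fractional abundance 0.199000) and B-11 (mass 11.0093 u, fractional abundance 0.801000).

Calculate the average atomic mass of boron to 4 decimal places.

10.8110 u

The abundance-weighted mean is 0.199000 × 10.0129 + 0.801000 × 11.0093
= 1.99257 + 8.81845 = 10.81102 u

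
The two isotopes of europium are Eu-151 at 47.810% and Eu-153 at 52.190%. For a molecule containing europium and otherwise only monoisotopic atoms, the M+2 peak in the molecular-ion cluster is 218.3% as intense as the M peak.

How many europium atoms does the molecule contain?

2

With n Eu atoms, P(M+2)/P(M) = C(n,1)·p^(n−1)q / p^n = n·q/p = n · 0.52190/0.47810.
n = 2.183 × 0.47810/0.52190 = 2.00 ≈ 2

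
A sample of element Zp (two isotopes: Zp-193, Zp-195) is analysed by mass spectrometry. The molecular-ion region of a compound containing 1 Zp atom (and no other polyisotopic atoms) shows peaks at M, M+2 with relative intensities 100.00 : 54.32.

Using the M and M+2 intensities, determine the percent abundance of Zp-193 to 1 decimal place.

Let p = fractional abundance of Zp-193. I(M+2)/I(M) = [C(1,1)·p^0·(1−p)] / p^1 = 1·(1−p)/p = 54.32/100.00 = 0.5432
(1−p)/p = 0.5432/1 = 0.5432  ⇒  p = 1/(1 + 0.5432) = 0.6480
Zp-193: 64.8%, Zp-195: 35.2%.

64.8%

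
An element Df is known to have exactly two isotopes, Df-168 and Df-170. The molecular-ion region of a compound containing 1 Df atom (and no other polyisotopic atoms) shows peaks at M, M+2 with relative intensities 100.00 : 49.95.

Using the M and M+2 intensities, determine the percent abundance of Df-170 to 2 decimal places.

If p is the fraction of Df that is Df-168, then I(M+2)/I(M) = [C(1,1)·p^0·(1−p)] / p^1 = 1·(1−p)/p = 49.95/100.00 = 0.4995
(1−p)/p = 0.4995/1 = 0.4995  ⇒  p = 1/(1 + 0.4995) = 0.6669
Df-168: 66.69%, Df-170: 33.31%.

33.31%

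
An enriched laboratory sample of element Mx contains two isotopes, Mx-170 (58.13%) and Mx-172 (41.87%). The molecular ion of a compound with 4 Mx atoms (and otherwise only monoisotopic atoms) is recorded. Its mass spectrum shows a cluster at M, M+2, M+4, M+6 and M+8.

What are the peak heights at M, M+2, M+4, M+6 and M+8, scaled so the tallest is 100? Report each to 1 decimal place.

Each Mx atom is independently Mx-170 (p = 0.5813) or Mx-172 (q = 0.4187); the cluster is the binomial expansion (p + q)^4.
P(M) = 0.5813^4 = 0.114183
P(M+2) = 4 × 0.5813^3 × 0.4187^1 = 0.328976
P(M+4) = 6 × 0.5813^2 × 0.4187^2 = 0.355433
P(M+6) = 4 × 0.5813^1 × 0.4187^3 = 0.170675
P(M+8) = 0.4187^4 = 0.030733
The M+4 peak is largest (0.355433); scaling to 100 gives 32.1 : 92.6 : 100.0 : 48.0 : 8.6.

32.1 : 92.6 : 100.0 : 48.0 : 8.6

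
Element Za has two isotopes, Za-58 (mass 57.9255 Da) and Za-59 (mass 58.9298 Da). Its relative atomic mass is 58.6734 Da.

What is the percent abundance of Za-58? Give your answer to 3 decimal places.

25.530%

Let x be the fractional abundance of Za-58; then Za-59 has abundance 1 − x.
57.9255·x + 58.9298·(1 − x) = 58.6734
(57.9255 − 58.9298)·x = 58.6734 − 58.9298
x = -0.2564 / -1.0043 = 0.25530 → 25.530% Za-58, 74.470% Za-59.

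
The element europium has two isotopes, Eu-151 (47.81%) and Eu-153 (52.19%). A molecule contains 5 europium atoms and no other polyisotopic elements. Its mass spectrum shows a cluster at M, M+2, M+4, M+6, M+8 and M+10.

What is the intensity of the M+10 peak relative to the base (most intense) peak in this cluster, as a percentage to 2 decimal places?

11.92%

Term probabilities: M 0.0250, M+2 0.1363, M+4 0.2977, M+6 0.3249, M+8 0.1774, M+10 0.0387. Base peak = M+6.
P(M+6) = C(5,3) × 0.4781^2 × 0.5219^3 = 10 × 0.22857961 × 0.14215492 = 0.324937 (base)
P(M+10) = C(5,5) × 0.4781^0 × 0.5219^5 = 1 × 1.0000 × 0.0387201 = 0.038720
Relative intensity = 0.038720 / 0.324937 × 100 = 11.92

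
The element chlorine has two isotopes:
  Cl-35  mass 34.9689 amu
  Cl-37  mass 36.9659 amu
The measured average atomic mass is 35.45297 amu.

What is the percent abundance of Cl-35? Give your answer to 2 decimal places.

Writing the weighted mean with unknown fraction x of Cl-35:
34.9689·x + 36.9659·(1 − x) = 35.45297
(34.9689 − 36.9659)·x = 35.45297 − 36.9659
x = -1.51293 / -1.9970 = 0.75760 → 75.76% Cl-35, 24.24% Cl-37.

75.76%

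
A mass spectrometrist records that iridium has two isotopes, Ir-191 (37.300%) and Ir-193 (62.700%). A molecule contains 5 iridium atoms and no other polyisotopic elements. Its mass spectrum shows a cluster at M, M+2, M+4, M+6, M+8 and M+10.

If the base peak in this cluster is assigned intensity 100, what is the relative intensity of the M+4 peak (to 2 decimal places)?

Term probabilities: M 0.0072, M+2 0.0607, M+4 0.2040, M+6 0.3429, M+8 0.2882, M+10 0.0969. Base peak = M+6.
P(M+6) = C(5,3) × 0.37300^2 × 0.62700^3 = 10 × 0.139129 × 0.24649188 = 0.342942 (base)
P(M+4) = C(5,2) × 0.37300^3 × 0.62700^2 = 10 × 0.05189512 × 0.393129 = 0.204015
Relative intensity = 0.204015 / 0.342942 × 100 = 59.49

59.49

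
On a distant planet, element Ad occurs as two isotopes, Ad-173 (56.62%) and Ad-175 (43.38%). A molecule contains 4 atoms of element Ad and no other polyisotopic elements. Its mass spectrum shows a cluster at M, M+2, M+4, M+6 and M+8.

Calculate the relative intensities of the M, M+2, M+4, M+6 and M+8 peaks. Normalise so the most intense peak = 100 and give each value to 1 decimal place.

Each Ad atom is independently Ad-173 (p = 0.5662) or Ad-175 (q = 0.4338); the cluster is the binomial expansion (p + q)^4.
P(M) = 0.5662^4 = 0.102773
P(M+2) = 4 × 0.5662^3 × 0.4338^1 = 0.314963
P(M+4) = 6 × 0.5662^2 × 0.4338^2 = 0.361968
P(M+6) = 4 × 0.5662^1 × 0.4338^3 = 0.184884
P(M+8) = 0.4338^4 = 0.035413
The M+4 peak is largest (0.361968); scaling to 100 gives 28.4 : 87.0 : 100.0 : 51.1 : 9.8.

28.4 : 87.0 : 100.0 : 51.1 : 9.8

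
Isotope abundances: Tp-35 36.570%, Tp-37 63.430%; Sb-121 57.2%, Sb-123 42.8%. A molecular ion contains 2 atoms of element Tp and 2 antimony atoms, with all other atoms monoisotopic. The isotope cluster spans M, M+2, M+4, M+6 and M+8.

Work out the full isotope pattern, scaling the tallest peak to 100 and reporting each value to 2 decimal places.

11.42 : 56.69 : 100.00 : 73.57 : 19.23

Element Tp pattern (n=2): 0.13373649 : 0.46392702 : 0.40233649
Antimony pattern (n=2): 0.327184 : 0.489632 : 0.183184
Convolve the two distributions (both contribute in 2-u steps):
  M: 0.13373649×0.327184 = 0.043756
  M+2: 0.13373649×0.489632 + 0.46392702×0.327184 = 0.217271
  M+4: 0.13373649×0.183184 + 0.46392702×0.489632 + 0.40233649×0.327184 = 0.383290
  M+6: 0.46392702×0.183184 + 0.40233649×0.489632 = 0.281981
  M+8: 0.40233649×0.183184 = 0.073702
Scale to base peak (0.383290) = 100: 11.42 : 56.69 : 100.00 : 73.57 : 19.23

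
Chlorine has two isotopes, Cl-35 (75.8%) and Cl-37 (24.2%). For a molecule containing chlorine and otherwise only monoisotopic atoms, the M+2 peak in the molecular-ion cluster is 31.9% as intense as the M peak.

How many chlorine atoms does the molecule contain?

The M+2/M ratio from n Cl atoms is n · q/p = n · 0.242/0.758.
n = 0.319 × 0.758/0.242 = 1.00 ≈ 1

1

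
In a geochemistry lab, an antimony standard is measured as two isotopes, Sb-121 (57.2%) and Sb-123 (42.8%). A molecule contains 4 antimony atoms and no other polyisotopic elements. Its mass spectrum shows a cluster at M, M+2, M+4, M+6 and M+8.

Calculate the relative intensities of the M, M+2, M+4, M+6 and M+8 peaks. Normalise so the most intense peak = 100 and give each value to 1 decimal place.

Each Sb atom is independently Sb-121 (p = 0.572) or Sb-123 (q = 0.428); the cluster is the binomial expansion (p + q)^4.
P(M) = 0.572^4 = 0.107049
P(M+2) = 4 × 0.572^3 × 0.428^1 = 0.320400
P(M+4) = 6 × 0.572^2 × 0.428^2 = 0.359609
P(M+6) = 4 × 0.572^1 × 0.428^3 = 0.179385
P(M+8) = 0.428^4 = 0.033556
The M+4 peak is largest (0.359609); scaling to 100 gives 29.8 : 89.1 : 100.0 : 49.9 : 9.3.

29.8 : 89.1 : 100.0 : 49.9 : 9.3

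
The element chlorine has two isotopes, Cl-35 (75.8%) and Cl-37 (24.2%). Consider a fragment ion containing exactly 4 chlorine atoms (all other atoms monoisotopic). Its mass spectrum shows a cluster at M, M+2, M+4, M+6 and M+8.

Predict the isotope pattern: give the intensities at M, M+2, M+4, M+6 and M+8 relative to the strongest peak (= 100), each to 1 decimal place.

78.3 : 100.0 : 47.9 : 10.2 : 0.8

Expanding (0.758 + 0.242)^4:
P(M) = 0.758^4 = 0.330124
P(M+2) = 4 × 0.758^3 × 0.242^1 = 0.421583
P(M+4) = 6 × 0.758^2 × 0.242^2 = 0.201893
P(M+6) = 4 × 0.758^1 × 0.242^3 = 0.042971
P(M+8) = 0.242^4 = 0.003430
The M+2 peak is largest (0.421583); scaling to 100 gives 78.3 : 100.0 : 47.9 : 10.2 : 0.8.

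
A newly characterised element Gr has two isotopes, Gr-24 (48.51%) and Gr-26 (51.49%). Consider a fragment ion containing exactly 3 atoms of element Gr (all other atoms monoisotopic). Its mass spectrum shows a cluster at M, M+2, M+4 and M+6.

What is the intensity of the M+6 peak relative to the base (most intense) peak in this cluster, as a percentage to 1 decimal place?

35.4%

Binomial terms of (0.4851 + 0.5149)^3: M 0.1142, M+2 0.3635, M+4 0.3858, M+6 0.1365 → M+4 is the base peak.
P(M+4) = C(3,2) × 0.4851^1 × 0.5149^2 = 3 × 0.4851 × 0.26512201 = 0.385832 (base)
P(M+6) = C(3,3) × 0.4851^0 × 0.5149^3 = 1 × 1.0000 × 0.13651132 = 0.136511
Relative intensity = 0.136511 / 0.385832 × 100 = 35.4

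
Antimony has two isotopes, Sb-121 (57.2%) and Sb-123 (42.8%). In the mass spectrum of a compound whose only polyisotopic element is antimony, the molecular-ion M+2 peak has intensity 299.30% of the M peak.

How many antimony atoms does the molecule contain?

4

With n Sb atoms, P(M+2)/P(M) = C(n,1)·p^(n−1)q / p^n = n·q/p = n · 0.428/0.572.
n = 2.9930 × 0.572/0.428 = 4.00 ≈ 4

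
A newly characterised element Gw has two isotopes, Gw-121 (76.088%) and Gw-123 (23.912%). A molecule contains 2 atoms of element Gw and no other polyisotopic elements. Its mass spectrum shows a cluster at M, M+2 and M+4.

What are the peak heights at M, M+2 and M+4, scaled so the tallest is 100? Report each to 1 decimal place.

Expanding (0.76088 + 0.23912)^2:
P(M) = 0.76088^2 = 0.578938
P(M+2) = 2 × 0.76088^1 × 0.23912^1 = 0.363883
P(M+4) = 0.23912^2 = 0.057178
The M peak is largest (0.578938); scaling to 100 gives 100.0 : 62.9 : 9.9.

100.0 : 62.9 : 9.9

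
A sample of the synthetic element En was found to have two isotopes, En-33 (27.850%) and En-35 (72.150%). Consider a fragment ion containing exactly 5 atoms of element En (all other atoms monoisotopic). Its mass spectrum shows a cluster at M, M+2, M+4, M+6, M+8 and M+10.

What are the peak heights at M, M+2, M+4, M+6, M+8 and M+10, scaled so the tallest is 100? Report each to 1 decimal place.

The 5 En atoms are independent, so intensities follow the terms of (0.27850 + 0.72150)^5.
P(M) = 0.27850^5 = 0.001675
P(M+2) = 5 × 0.27850^4 × 0.72150^1 = 0.021702
P(M+4) = 10 × 0.27850^3 × 0.72150^2 = 0.112447
P(M+6) = 10 × 0.27850^2 × 0.72150^3 = 0.291313
P(M+8) = 5 × 0.27850^1 × 0.72150^4 = 0.377347
P(M+10) = 0.72150^5 = 0.195516
The M+8 peak is largest (0.377347); scaling to 100 gives 0.4 : 5.8 : 29.8 : 77.2 : 100.0 : 51.8.

0.4 : 5.8 : 29.8 : 77.2 : 100.0 : 51.8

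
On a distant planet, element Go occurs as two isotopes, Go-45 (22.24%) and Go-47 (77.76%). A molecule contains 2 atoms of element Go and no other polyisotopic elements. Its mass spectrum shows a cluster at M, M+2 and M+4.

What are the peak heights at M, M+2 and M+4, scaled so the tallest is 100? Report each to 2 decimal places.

8.18 : 57.20 : 100.00

The 2 Go atoms are independent, so intensities follow the terms of (0.2224 + 0.7776)^2.
P(M) = 0.2224^2 = 0.049462
P(M+2) = 2 × 0.2224^1 × 0.7776^1 = 0.345876
P(M+4) = 0.7776^2 = 0.604662
The M+4 peak is largest (0.604662); scaling to 100 gives 8.18 : 57.20 : 100.00.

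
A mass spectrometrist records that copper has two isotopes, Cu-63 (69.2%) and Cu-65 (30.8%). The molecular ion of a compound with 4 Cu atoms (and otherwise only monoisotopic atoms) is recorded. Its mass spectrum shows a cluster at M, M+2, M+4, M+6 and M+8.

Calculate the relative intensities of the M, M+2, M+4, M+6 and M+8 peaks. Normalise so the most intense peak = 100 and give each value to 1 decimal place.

Expanding (0.692 + 0.308)^4:
P(M) = 0.692^4 = 0.229311
P(M+2) = 4 × 0.692^3 × 0.308^1 = 0.408253
P(M+4) = 6 × 0.692^2 × 0.308^2 = 0.272562
P(M+6) = 4 × 0.692^1 × 0.308^3 = 0.080876
P(M+8) = 0.308^4 = 0.008999
The M+2 peak is largest (0.408253); scaling to 100 gives 56.2 : 100.0 : 66.8 : 19.8 : 2.2.

56.2 : 100.0 : 66.8 : 19.8 : 2.2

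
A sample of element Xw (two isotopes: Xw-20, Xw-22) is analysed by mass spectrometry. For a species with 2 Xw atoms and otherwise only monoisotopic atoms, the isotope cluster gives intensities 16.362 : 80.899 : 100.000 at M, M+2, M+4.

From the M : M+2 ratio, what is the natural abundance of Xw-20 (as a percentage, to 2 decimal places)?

28.80%

Let p = fractional abundance of Xw-20. I(M+2)/I(M) = [C(2,1)·p^1·(1−p)] / p^2 = 2·(1−p)/p = 80.899/16.362 = 4.9443
(1−p)/p = 4.9443/2 = 2.4722  ⇒  p = 1/(1 + 2.4722) = 0.2880
Xw-20: 28.80%, Xw-22: 71.20%.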